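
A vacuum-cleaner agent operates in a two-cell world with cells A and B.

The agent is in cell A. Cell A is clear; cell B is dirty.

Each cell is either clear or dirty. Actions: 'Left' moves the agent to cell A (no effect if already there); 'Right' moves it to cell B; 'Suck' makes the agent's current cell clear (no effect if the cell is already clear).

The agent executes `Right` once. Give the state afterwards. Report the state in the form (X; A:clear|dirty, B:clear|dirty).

start: (A; A:clear, B:dirty)
Right (#1): (B; A:clear, B:dirty)

(B; A:clear, B:dirty)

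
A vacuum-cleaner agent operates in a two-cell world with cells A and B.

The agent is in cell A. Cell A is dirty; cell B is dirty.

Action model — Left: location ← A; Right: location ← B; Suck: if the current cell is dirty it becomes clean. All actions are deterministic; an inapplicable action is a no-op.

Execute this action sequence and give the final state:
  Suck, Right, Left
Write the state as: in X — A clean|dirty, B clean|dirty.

t=1 Suck ⇒ in A — A clean, B dirty
t=2 Right ⇒ in B — A clean, B dirty
t=3 Left ⇒ in A — A clean, B dirty

in A — A clean, B dirty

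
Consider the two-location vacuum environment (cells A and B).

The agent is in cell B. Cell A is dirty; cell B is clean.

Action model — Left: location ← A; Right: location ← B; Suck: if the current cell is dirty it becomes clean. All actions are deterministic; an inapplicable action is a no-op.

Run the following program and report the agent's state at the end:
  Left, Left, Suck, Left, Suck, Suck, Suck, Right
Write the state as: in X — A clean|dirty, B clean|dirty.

1. Left → in A — A dirty, B clean
2. Left → in A — A dirty, B clean
3. Suck → in A — A clean, B clean
4. Left → in A — A clean, B clean
5. Suck → in A — A clean, B clean
6. Suck → in A — A clean, B clean
7. Suck → in A — A clean, B clean
8. Right → in B — A clean, B clean

in B — A clean, B clean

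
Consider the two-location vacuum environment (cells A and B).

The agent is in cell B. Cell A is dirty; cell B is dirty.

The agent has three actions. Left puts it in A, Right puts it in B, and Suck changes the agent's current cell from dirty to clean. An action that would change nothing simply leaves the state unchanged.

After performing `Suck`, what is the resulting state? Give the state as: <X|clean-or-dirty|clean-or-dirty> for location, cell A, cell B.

start: <B|dirty|dirty>
[1] after Suck: <B|dirty|clean>

<B|dirty|clean>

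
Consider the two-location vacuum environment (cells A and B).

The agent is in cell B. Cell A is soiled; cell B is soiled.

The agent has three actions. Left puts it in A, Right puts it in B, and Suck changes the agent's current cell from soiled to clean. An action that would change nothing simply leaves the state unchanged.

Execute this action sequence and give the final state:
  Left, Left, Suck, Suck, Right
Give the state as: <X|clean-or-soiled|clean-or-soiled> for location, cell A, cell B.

<B|clean|soiled>

1. Left → <A|soiled|soiled>
2. Left → <A|soiled|soiled>
3. Suck → <A|clean|soiled>
4. Suck → <A|clean|soiled>
5. Right → <B|clean|soiled>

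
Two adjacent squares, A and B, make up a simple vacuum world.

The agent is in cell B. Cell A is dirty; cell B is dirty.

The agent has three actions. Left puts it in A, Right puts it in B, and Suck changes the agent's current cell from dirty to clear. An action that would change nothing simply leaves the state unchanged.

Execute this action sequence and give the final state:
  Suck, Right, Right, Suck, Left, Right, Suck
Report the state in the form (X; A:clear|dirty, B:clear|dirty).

(B; A:dirty, B:clear)

Suck (#1): (B; A:dirty, B:clear)
Right (#2): (B; A:dirty, B:clear)
Right (#3): (B; A:dirty, B:clear)
Suck (#4): (B; A:dirty, B:clear)
Left (#5): (A; A:dirty, B:clear)
Right (#6): (B; A:dirty, B:clear)
Suck (#7): (B; A:dirty, B:clear)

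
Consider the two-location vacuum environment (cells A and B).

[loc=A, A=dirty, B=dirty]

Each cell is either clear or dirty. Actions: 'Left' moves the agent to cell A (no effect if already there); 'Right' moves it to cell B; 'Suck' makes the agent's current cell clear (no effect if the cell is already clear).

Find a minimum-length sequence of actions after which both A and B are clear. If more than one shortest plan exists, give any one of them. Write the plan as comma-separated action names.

1) do Suck; now (A; A:clear, B:dirty)
2) do Right; now (B; A:clear, B:dirty)
3) do Suck; now (B; A:clear, B:clear)
min 3: Suck A + move + Suck B

Suck, Right, Suck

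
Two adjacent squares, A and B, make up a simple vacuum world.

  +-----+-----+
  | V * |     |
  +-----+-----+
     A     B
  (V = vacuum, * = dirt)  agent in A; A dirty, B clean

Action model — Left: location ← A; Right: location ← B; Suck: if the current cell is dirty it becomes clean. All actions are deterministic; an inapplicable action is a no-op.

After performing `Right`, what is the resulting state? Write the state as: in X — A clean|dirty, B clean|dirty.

start: in A — A dirty, B clean
[1] after Right: in B — A dirty, B clean

in B — A dirty, B clean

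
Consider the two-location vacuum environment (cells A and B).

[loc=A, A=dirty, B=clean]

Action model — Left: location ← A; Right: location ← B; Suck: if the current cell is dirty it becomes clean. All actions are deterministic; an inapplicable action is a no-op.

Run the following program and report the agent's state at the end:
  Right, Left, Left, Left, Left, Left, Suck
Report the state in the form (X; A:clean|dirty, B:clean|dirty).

(A; A:clean, B:clean)

Right (#1): (B; A:dirty, B:clean)
Left (#2): (A; A:dirty, B:clean)
Left (#3): (A; A:dirty, B:clean)
Left (#4): (A; A:dirty, B:clean)
Left (#5): (A; A:dirty, B:clean)
Left (#6): (A; A:dirty, B:clean)
Suck (#7): (A; A:clean, B:clean)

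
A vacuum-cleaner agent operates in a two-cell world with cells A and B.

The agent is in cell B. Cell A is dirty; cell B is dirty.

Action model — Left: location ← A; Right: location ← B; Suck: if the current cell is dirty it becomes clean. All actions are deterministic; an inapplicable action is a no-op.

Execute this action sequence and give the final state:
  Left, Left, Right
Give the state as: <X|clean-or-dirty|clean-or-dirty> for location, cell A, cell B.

step 1/3 (Left): <A|dirty|dirty>
step 2/3 (Left): <A|dirty|dirty>
step 3/3 (Right): <B|dirty|dirty>

<B|dirty|dirty>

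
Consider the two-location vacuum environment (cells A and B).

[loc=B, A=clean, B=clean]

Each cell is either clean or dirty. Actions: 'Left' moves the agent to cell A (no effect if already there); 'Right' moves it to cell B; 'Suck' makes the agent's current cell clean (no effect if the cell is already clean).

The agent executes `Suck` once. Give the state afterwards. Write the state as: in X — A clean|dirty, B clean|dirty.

in B — A clean, B clean

start: in B — A clean, B clean
[1] after Suck: in B — A clean, B clean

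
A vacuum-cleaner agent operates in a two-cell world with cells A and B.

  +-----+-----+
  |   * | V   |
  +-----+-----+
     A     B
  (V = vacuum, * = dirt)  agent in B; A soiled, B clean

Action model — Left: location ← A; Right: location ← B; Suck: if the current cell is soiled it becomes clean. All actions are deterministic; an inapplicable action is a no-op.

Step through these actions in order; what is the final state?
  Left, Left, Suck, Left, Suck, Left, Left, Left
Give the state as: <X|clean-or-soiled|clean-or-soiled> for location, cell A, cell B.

[1] after Left: <A|soiled|clean>
[2] after Left: <A|soiled|clean>
[3] after Suck: <A|clean|clean>
[4] after Left: <A|clean|clean>
[5] after Suck: <A|clean|clean>
[6] after Left: <A|clean|clean>
[7] after Left: <A|clean|clean>
[8] after Left: <A|clean|clean>

<A|clean|clean>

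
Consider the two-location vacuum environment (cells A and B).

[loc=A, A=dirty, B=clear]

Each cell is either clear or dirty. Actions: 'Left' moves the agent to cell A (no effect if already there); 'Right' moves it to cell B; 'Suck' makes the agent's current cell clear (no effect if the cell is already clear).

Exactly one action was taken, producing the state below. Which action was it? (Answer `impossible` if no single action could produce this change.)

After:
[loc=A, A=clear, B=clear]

Suck

try  Left: loc=A A=dirty B=clear
try Right: loc=B A=dirty B=clear
try  Suck: loc=A A=clear B=clear  ← match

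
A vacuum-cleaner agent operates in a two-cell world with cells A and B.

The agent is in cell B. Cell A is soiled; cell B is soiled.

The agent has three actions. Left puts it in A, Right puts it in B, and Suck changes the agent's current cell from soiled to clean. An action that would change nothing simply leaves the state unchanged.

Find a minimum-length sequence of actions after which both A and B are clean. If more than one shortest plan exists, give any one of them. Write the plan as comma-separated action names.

1. Suck → in B — A soiled, B clean
2. Left → in A — A soiled, B clean
3. Suck → in A — A clean, B clean
min 3: Suck B + move + Suck A

Suck, Left, Suck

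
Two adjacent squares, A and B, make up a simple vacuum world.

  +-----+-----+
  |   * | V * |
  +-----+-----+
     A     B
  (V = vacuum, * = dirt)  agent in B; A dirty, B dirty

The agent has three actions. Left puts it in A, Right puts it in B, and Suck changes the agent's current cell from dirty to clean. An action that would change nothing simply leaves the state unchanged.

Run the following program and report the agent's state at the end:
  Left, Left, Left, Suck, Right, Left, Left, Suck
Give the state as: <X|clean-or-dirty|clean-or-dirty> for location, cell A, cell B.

<A|clean|dirty>

Left (#1): <A|dirty|dirty>
Left (#2): <A|dirty|dirty>
Left (#3): <A|dirty|dirty>
Suck (#4): <A|clean|dirty>
Right (#5): <B|clean|dirty>
Left (#6): <A|clean|dirty>
Left (#7): <A|clean|dirty>
Suck (#8): <A|clean|dirty>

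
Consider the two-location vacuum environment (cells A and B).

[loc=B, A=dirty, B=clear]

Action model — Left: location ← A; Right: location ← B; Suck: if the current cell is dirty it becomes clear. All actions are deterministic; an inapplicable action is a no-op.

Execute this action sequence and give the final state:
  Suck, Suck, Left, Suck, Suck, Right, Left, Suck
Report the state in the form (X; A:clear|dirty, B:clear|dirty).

1. Suck → (B; A:dirty, B:clear)
2. Suck → (B; A:dirty, B:clear)
3. Left → (A; A:dirty, B:clear)
4. Suck → (A; A:clear, B:clear)
5. Suck → (A; A:clear, B:clear)
6. Right → (B; A:clear, B:clear)
7. Left → (A; A:clear, B:clear)
8. Suck → (A; A:clear, B:clear)

(A; A:clear, B:clear)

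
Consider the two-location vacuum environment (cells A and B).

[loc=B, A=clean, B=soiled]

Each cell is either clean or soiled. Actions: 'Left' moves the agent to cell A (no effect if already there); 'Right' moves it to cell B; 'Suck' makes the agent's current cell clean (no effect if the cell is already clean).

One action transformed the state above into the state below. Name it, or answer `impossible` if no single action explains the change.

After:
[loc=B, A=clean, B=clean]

Suck

try  Left: loc=A A=clean B=soiled
try Right: loc=B A=clean B=soiled
try  Suck: loc=B A=clean B=clean  ← match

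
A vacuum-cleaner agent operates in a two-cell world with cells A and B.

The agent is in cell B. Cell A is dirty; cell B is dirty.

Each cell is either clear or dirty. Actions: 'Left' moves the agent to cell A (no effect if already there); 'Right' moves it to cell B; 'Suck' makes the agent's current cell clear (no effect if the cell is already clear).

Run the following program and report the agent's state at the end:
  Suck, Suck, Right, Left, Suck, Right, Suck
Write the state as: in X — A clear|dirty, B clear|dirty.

1. Suck → in B — A dirty, B clear
2. Suck → in B — A dirty, B clear
3. Right → in B — A dirty, B clear
4. Left → in A — A dirty, B clear
5. Suck → in A — A clear, B clear
6. Right → in B — A clear, B clear
7. Suck → in B — A clear, B clear

in B — A clear, B clear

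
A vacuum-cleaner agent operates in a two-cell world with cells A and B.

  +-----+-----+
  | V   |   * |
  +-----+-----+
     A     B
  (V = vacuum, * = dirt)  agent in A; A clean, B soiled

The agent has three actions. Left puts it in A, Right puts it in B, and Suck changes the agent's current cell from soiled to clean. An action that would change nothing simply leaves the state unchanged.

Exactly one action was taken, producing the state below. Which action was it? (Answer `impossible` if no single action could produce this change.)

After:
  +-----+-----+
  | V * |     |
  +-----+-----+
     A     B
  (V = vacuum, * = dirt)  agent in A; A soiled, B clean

try  Left: (A; A:clean, B:soiled)
try Right: (B; A:clean, B:soiled)
try  Suck: (A; A:clean, B:soiled)
no single action produces the after-state

impossible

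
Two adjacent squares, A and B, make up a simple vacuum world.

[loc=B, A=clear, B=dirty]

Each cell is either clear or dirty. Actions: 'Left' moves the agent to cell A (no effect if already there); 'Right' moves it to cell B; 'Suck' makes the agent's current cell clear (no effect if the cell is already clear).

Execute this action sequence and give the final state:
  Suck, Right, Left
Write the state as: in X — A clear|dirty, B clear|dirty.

in A — A clear, B clear

step 1/3 (Suck): in B — A clear, B clear
step 2/3 (Right): in B — A clear, B clear
step 3/3 (Left): in A — A clear, B clear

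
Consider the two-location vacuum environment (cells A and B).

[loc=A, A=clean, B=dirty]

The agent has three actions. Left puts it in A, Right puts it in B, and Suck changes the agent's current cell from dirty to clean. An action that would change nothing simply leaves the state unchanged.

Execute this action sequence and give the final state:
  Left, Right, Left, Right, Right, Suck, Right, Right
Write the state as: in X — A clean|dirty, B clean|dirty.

in B — A clean, B clean

step 1/8 (Left): in A — A clean, B dirty
step 2/8 (Right): in B — A clean, B dirty
step 3/8 (Left): in A — A clean, B dirty
step 4/8 (Right): in B — A clean, B dirty
step 5/8 (Right): in B — A clean, B dirty
step 6/8 (Suck): in B — A clean, B clean
step 7/8 (Right): in B — A clean, B clean
step 8/8 (Right): in B — A clean, B clean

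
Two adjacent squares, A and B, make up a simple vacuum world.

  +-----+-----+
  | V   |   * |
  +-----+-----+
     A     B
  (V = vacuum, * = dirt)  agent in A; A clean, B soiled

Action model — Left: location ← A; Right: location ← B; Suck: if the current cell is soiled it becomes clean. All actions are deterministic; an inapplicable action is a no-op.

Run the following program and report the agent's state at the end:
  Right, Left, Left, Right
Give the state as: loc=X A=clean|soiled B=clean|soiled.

t=1 Right ⇒ loc=B A=clean B=soiled
t=2 Left ⇒ loc=A A=clean B=soiled
t=3 Left ⇒ loc=A A=clean B=soiled
t=4 Right ⇒ loc=B A=clean B=soiled

loc=B A=clean B=soiled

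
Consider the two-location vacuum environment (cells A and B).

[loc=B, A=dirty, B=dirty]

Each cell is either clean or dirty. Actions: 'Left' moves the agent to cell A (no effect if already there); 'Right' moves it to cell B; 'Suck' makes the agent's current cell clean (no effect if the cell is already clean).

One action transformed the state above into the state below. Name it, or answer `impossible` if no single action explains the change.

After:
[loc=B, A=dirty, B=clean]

try  Left: loc=A A=dirty B=dirty
try Right: loc=B A=dirty B=dirty
try  Suck: loc=B A=dirty B=clean  ← match

Suck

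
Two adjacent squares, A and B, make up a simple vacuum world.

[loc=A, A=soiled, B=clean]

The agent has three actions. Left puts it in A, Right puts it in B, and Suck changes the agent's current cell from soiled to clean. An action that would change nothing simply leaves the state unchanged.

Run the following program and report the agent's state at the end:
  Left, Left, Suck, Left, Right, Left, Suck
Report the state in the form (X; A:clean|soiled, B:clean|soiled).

Left (#1): (A; A:soiled, B:clean)
Left (#2): (A; A:soiled, B:clean)
Suck (#3): (A; A:clean, B:clean)
Left (#4): (A; A:clean, B:clean)
Right (#5): (B; A:clean, B:clean)
Left (#6): (A; A:clean, B:clean)
Suck (#7): (A; A:clean, B:clean)

(A; A:clean, B:clean)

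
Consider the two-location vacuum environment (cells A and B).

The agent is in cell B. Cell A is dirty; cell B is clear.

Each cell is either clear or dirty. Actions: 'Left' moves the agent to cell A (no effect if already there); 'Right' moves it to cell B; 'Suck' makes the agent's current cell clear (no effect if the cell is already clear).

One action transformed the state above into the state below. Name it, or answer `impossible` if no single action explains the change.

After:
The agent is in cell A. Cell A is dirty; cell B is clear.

Left

try  Left: loc=A A=dirty B=clear  ← match
try Right: loc=B A=dirty B=clear
try  Suck: loc=B A=dirty B=clear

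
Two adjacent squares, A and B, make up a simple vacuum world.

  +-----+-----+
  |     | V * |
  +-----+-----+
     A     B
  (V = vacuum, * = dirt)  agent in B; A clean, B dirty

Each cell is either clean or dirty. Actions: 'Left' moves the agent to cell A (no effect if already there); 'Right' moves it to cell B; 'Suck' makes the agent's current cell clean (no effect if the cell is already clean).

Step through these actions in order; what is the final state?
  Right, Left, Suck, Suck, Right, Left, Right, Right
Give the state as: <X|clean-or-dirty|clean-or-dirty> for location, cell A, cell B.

step 1/8 (Right): <B|clean|dirty>
step 2/8 (Left): <A|clean|dirty>
step 3/8 (Suck): <A|clean|dirty>
step 4/8 (Suck): <A|clean|dirty>
step 5/8 (Right): <B|clean|dirty>
step 6/8 (Left): <A|clean|dirty>
step 7/8 (Right): <B|clean|dirty>
step 8/8 (Right): <B|clean|dirty>

<B|clean|dirty>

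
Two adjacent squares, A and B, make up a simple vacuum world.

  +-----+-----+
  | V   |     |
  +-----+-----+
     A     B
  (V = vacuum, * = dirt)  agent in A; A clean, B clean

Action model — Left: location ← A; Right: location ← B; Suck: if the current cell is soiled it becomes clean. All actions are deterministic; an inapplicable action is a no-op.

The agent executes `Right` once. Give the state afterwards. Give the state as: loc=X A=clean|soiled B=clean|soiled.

loc=B A=clean B=clean

start: loc=A A=clean B=clean
step 1/1 (Right): loc=B A=clean B=clean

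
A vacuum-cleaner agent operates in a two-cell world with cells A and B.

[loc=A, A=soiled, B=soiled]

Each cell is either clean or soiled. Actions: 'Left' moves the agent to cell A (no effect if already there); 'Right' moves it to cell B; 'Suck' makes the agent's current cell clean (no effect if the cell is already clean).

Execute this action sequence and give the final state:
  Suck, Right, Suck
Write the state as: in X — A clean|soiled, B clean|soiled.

in B — A clean, B clean

Suck (#1): in A — A clean, B soiled
Right (#2): in B — A clean, B soiled
Suck (#3): in B — A clean, B clean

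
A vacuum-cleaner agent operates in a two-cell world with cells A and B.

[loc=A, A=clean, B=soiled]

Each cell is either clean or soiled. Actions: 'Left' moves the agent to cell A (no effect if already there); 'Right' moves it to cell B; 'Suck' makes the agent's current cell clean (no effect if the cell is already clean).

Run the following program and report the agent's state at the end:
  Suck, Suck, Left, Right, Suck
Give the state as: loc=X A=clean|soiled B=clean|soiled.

loc=B A=clean B=clean

step 1/5 (Suck): loc=A A=clean B=soiled
step 2/5 (Suck): loc=A A=clean B=soiled
step 3/5 (Left): loc=A A=clean B=soiled
step 4/5 (Right): loc=B A=clean B=soiled
step 5/5 (Suck): loc=B A=clean B=clean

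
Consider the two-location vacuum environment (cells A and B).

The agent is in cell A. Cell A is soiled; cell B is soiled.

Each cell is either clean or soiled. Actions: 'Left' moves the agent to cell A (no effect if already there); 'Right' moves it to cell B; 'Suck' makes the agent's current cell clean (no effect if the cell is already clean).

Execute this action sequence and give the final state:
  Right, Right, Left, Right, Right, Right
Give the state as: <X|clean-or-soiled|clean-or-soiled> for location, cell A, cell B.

step 1/6 (Right): <B|soiled|soiled>
step 2/6 (Right): <B|soiled|soiled>
step 3/6 (Left): <A|soiled|soiled>
step 4/6 (Right): <B|soiled|soiled>
step 5/6 (Right): <B|soiled|soiled>
step 6/6 (Right): <B|soiled|soiled>

<B|soiled|soiled>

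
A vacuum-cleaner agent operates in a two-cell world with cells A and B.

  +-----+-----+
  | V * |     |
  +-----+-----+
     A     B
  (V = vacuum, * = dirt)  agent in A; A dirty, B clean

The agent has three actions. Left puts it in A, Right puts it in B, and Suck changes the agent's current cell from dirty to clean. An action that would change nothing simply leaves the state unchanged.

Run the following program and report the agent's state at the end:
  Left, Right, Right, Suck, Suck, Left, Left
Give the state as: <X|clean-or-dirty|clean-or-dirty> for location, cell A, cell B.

<A|dirty|clean>

1) do Left; now <A|dirty|clean>
2) do Right; now <B|dirty|clean>
3) do Right; now <B|dirty|clean>
4) do Suck; now <B|dirty|clean>
5) do Suck; now <B|dirty|clean>
6) do Left; now <A|dirty|clean>
7) do Left; now <A|dirty|clean>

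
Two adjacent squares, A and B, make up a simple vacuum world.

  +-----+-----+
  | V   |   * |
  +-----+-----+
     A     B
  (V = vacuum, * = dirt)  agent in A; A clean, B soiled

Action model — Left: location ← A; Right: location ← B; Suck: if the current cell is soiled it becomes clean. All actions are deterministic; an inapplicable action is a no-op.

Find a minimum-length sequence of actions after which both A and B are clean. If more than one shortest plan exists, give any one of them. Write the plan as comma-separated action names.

step 1/2 (Right): <B|clean|soiled>
step 2/2 (Suck): <B|clean|clean>
min 2: go B then Suck

Right, Suck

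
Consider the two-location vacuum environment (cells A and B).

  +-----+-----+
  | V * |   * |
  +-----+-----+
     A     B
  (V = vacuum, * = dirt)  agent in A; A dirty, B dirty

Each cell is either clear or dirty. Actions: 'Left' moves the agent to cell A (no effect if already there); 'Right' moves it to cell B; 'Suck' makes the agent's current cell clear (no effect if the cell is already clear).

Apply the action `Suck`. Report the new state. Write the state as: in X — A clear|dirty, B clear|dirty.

start: in A — A dirty, B dirty
t=1 Suck ⇒ in A — A clear, B dirty

in A — A clear, B dirty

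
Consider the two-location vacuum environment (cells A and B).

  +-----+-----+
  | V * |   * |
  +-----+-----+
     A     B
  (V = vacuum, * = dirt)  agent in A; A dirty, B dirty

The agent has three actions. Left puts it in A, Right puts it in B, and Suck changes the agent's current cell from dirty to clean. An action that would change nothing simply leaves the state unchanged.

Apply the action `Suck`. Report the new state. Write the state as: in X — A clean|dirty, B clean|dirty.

in A — A clean, B dirty

start: in A — A dirty, B dirty
1) do Suck; now in A — A clean, B dirty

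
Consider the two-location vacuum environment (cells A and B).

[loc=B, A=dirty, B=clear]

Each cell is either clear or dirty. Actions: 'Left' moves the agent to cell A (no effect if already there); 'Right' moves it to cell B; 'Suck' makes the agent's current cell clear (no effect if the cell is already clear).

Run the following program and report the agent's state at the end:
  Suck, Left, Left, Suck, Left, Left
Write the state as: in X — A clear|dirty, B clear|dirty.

t=1 Suck ⇒ in B — A dirty, B clear
t=2 Left ⇒ in A — A dirty, B clear
t=3 Left ⇒ in A — A dirty, B clear
t=4 Suck ⇒ in A — A clear, B clear
t=5 Left ⇒ in A — A clear, B clear
t=6 Left ⇒ in A — A clear, B clear

in A — A clear, B clear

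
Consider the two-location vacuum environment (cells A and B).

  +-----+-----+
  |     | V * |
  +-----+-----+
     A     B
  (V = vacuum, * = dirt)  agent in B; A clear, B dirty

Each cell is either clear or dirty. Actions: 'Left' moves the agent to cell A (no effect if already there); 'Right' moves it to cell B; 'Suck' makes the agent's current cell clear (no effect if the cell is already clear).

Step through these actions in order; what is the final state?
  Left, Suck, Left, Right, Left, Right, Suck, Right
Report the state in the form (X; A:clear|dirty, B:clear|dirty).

(B; A:clear, B:clear)

t=1 Left ⇒ (A; A:clear, B:dirty)
t=2 Suck ⇒ (A; A:clear, B:dirty)
t=3 Left ⇒ (A; A:clear, B:dirty)
t=4 Right ⇒ (B; A:clear, B:dirty)
t=5 Left ⇒ (A; A:clear, B:dirty)
t=6 Right ⇒ (B; A:clear, B:dirty)
t=7 Suck ⇒ (B; A:clear, B:clear)
t=8 Right ⇒ (B; A:clear, B:clear)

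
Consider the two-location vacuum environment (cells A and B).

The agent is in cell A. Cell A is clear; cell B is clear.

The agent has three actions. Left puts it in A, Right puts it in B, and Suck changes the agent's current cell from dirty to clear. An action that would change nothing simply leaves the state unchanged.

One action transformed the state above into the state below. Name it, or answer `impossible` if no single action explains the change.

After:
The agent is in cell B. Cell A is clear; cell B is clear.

Right

try  Left: (A; A:clear, B:clear)
try Right: (B; A:clear, B:clear)  ← match
try  Suck: (A; A:clear, B:clear)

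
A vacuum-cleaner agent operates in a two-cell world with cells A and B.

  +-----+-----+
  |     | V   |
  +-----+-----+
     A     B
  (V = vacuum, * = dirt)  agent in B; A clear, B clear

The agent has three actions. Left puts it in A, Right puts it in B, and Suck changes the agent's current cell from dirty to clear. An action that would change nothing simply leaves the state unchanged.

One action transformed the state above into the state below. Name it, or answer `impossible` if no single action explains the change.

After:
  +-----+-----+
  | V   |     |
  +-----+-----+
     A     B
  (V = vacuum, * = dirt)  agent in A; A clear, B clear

try  Left: (A; A:clear, B:clear)  ← match
try Right: (B; A:clear, B:clear)
try  Suck: (B; A:clear, B:clear)

Left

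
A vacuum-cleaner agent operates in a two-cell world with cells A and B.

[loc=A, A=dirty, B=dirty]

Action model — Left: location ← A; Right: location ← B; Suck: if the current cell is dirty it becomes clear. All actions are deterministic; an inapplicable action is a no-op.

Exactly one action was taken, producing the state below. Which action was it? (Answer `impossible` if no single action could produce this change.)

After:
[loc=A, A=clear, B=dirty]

Suck

try  Left: loc=A A=dirty B=dirty
try Right: loc=B A=dirty B=dirty
try  Suck: loc=A A=clear B=dirty  ← match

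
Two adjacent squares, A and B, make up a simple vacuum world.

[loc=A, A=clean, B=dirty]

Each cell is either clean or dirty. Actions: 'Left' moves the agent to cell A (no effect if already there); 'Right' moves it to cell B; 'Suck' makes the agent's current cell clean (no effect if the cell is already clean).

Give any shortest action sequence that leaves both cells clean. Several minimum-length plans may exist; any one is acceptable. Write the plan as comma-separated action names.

Right, Suck

Right (#1): loc=B A=clean B=dirty
Suck (#2): loc=B A=clean B=clean
min 2: go B then Suck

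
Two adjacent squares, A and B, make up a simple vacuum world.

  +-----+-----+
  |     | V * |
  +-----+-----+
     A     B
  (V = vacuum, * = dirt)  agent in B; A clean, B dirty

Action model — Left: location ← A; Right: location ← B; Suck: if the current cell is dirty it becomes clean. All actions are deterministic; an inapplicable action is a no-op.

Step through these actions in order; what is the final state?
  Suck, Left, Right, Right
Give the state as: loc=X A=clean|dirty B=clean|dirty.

loc=B A=clean B=clean

Suck (#1): loc=B A=clean B=clean
Left (#2): loc=A A=clean B=clean
Right (#3): loc=B A=clean B=clean
Right (#4): loc=B A=clean B=clean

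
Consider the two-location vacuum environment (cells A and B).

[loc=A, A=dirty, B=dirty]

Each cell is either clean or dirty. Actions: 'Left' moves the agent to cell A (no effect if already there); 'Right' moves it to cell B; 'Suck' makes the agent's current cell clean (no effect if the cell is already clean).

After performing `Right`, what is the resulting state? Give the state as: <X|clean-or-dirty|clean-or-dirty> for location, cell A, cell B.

<B|dirty|dirty>

start: <A|dirty|dirty>
1. Right → <B|dirty|dirty>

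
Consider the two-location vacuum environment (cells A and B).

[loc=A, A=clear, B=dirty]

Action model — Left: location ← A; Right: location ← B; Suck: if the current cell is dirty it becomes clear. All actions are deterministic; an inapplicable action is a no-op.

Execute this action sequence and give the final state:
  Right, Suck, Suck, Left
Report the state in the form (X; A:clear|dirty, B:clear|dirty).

(A; A:clear, B:clear)

step 1/4 (Right): (B; A:clear, B:dirty)
step 2/4 (Suck): (B; A:clear, B:clear)
step 3/4 (Suck): (B; A:clear, B:clear)
step 4/4 (Left): (A; A:clear, B:clear)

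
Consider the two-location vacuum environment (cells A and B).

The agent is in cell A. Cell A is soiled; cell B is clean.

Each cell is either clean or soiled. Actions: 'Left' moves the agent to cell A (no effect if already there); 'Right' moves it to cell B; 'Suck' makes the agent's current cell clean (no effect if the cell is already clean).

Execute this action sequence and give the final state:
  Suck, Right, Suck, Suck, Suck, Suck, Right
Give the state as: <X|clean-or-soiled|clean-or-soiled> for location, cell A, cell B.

[1] after Suck: <A|clean|clean>
[2] after Right: <B|clean|clean>
[3] after Suck: <B|clean|clean>
[4] after Suck: <B|clean|clean>
[5] after Suck: <B|clean|clean>
[6] after Suck: <B|clean|clean>
[7] after Right: <B|clean|clean>

<B|clean|clean>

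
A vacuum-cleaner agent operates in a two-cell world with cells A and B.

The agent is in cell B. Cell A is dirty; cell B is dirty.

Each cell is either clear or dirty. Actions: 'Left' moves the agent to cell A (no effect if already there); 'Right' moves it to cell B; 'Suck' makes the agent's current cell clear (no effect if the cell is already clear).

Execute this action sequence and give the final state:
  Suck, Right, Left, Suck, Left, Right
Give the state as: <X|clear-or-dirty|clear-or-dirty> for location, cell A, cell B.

<B|clear|clear>

[1] after Suck: <B|dirty|clear>
[2] after Right: <B|dirty|clear>
[3] after Left: <A|dirty|clear>
[4] after Suck: <A|clear|clear>
[5] after Left: <A|clear|clear>
[6] after Right: <B|clear|clear>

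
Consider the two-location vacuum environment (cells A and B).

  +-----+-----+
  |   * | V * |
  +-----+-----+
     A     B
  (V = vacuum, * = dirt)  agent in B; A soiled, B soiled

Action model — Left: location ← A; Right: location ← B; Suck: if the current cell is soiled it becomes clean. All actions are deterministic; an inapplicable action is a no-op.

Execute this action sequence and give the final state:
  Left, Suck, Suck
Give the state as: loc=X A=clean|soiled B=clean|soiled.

1. Left → loc=A A=soiled B=soiled
2. Suck → loc=A A=clean B=soiled
3. Suck → loc=A A=clean B=soiled

loc=A A=clean B=soiled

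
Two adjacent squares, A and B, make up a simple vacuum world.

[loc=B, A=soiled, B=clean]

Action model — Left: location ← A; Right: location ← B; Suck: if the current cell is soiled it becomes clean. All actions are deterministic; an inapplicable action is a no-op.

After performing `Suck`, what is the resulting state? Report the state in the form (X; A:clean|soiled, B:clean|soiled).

(B; A:soiled, B:clean)

start: (B; A:soiled, B:clean)
[1] after Suck: (B; A:soiled, B:clean)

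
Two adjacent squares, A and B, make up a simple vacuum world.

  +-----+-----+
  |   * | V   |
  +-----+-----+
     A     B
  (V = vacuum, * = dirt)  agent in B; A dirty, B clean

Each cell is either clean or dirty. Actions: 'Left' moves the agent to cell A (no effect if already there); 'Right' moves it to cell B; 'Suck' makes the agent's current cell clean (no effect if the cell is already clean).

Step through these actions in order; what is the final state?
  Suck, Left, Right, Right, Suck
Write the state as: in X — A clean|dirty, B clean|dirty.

in B — A dirty, B clean

Suck (#1): in B — A dirty, B clean
Left (#2): in A — A dirty, B clean
Right (#3): in B — A dirty, B clean
Right (#4): in B — A dirty, B clean
Suck (#5): in B — A dirty, B clean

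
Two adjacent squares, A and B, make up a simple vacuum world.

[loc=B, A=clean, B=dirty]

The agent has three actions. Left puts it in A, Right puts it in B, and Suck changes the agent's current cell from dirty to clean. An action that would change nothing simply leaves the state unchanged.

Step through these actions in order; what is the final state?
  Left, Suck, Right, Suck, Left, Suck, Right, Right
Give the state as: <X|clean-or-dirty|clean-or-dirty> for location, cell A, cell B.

1. Left → <A|clean|dirty>
2. Suck → <A|clean|dirty>
3. Right → <B|clean|dirty>
4. Suck → <B|clean|clean>
5. Left → <A|clean|clean>
6. Suck → <A|clean|clean>
7. Right → <B|clean|clean>
8. Right → <B|clean|clean>

<B|clean|clean>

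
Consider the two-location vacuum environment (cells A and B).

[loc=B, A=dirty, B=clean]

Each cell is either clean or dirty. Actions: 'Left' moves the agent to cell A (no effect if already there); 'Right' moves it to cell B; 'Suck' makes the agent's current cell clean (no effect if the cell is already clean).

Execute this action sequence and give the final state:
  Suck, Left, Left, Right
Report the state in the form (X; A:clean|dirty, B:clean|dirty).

(B; A:dirty, B:clean)

Suck (#1): (B; A:dirty, B:clean)
Left (#2): (A; A:dirty, B:clean)
Left (#3): (A; A:dirty, B:clean)
Right (#4): (B; A:dirty, B:clean)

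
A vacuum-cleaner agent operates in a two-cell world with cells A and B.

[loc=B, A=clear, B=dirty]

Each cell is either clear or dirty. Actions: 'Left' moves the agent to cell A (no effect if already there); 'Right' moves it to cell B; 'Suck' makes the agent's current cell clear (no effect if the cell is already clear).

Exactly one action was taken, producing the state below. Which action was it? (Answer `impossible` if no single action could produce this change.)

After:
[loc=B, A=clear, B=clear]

Suck

try  Left: (A; A:clear, B:dirty)
try Right: (B; A:clear, B:dirty)
try  Suck: (B; A:clear, B:clear)  ← match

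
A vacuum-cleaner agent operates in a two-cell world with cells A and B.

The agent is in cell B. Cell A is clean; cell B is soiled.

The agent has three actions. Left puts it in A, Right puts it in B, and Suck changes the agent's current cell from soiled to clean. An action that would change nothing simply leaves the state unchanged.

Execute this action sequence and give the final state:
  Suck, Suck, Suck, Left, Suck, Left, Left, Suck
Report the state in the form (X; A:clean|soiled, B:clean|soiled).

Suck (#1): (B; A:clean, B:clean)
Suck (#2): (B; A:clean, B:clean)
Suck (#3): (B; A:clean, B:clean)
Left (#4): (A; A:clean, B:clean)
Suck (#5): (A; A:clean, B:clean)
Left (#6): (A; A:clean, B:clean)
Left (#7): (A; A:clean, B:clean)
Suck (#8): (A; A:clean, B:clean)

(A; A:clean, B:clean)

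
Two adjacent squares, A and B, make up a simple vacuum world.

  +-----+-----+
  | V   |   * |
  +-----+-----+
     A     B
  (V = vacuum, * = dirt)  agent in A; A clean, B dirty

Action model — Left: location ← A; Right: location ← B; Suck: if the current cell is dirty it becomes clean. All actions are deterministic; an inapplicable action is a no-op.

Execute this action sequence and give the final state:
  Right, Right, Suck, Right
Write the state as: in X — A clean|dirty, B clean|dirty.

in B — A clean, B clean

step 1/4 (Right): in B — A clean, B dirty
step 2/4 (Right): in B — A clean, B dirty
step 3/4 (Suck): in B — A clean, B clean
step 4/4 (Right): in B — A clean, B clean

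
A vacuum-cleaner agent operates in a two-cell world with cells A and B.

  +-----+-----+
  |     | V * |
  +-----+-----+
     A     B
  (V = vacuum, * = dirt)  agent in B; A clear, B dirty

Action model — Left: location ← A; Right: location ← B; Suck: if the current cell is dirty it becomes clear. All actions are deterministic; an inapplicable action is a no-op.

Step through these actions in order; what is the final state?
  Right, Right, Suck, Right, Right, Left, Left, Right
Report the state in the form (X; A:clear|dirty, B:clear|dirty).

t=1 Right ⇒ (B; A:clear, B:dirty)
t=2 Right ⇒ (B; A:clear, B:dirty)
t=3 Suck ⇒ (B; A:clear, B:clear)
t=4 Right ⇒ (B; A:clear, B:clear)
t=5 Right ⇒ (B; A:clear, B:clear)
t=6 Left ⇒ (A; A:clear, B:clear)
t=7 Left ⇒ (A; A:clear, B:clear)
t=8 Right ⇒ (B; A:clear, B:clear)

(B; A:clear, B:clear)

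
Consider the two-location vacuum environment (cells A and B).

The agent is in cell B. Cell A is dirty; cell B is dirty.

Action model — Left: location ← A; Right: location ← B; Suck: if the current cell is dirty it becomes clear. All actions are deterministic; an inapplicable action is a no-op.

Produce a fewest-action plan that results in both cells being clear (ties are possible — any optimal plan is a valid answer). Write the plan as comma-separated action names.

t=1 Suck ⇒ (B; A:dirty, B:clear)
t=2 Left ⇒ (A; A:dirty, B:clear)
t=3 Suck ⇒ (A; A:clear, B:clear)
min 3: Suck B + move + Suck A

Suck, Left, Suck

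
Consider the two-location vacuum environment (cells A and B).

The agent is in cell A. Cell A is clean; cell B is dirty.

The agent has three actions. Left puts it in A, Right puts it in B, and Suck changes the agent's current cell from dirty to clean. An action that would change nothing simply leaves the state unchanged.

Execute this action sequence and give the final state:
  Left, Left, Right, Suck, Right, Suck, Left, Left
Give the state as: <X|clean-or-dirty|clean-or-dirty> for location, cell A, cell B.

<A|clean|clean>

t=1 Left ⇒ <A|clean|dirty>
t=2 Left ⇒ <A|clean|dirty>
t=3 Right ⇒ <B|clean|dirty>
t=4 Suck ⇒ <B|clean|clean>
t=5 Right ⇒ <B|clean|clean>
t=6 Suck ⇒ <B|clean|clean>
t=7 Left ⇒ <A|clean|clean>
t=8 Left ⇒ <A|clean|clean>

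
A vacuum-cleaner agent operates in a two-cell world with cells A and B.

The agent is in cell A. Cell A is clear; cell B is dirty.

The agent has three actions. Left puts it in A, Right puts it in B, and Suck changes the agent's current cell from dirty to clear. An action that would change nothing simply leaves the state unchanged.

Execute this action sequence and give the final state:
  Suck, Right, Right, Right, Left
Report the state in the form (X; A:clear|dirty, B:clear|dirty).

1. Suck → (A; A:clear, B:dirty)
2. Right → (B; A:clear, B:dirty)
3. Right → (B; A:clear, B:dirty)
4. Right → (B; A:clear, B:dirty)
5. Left → (A; A:clear, B:dirty)

(A; A:clear, B:dirty)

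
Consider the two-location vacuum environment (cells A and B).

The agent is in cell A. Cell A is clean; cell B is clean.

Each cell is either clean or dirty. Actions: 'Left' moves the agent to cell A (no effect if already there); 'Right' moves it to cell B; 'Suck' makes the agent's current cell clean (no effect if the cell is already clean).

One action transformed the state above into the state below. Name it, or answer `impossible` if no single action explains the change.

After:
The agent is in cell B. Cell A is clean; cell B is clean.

try  Left: in A — A clean, B clean
try Right: in B — A clean, B clean  ← match
try  Suck: in A — A clean, B clean

Right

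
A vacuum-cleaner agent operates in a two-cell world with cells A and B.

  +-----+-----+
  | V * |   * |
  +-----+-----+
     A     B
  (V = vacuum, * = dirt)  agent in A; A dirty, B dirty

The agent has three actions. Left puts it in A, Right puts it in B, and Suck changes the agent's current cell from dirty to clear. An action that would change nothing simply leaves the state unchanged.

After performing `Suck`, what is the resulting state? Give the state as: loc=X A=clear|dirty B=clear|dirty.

start: loc=A A=dirty B=dirty
1. Suck → loc=A A=clear B=dirty

loc=A A=clear B=dirty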